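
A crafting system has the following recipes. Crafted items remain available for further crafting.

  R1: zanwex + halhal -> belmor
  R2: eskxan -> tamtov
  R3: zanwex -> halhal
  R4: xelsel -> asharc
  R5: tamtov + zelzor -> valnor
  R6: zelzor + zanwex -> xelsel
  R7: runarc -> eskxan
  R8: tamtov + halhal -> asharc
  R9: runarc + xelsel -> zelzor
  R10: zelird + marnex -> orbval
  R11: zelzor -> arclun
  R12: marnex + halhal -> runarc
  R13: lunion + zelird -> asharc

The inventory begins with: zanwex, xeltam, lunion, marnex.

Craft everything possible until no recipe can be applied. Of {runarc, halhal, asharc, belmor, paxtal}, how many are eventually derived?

4

Using R3, zanwex makes halhal.
Using R12, marnex and halhal make runarc.
Using R1, zanwex and halhal make belmor.
Using R7, runarc makes eskxan.
eskxan -> tamtov (R2).
Using R8, tamtov and halhal make asharc.
runarc: reached.
halhal: reached.
asharc: reached.
belmor: reached.
No rule produces paxtal, and it is not given.
Reached: runarc, halhal, asharc, and belmor — 4 of the 5.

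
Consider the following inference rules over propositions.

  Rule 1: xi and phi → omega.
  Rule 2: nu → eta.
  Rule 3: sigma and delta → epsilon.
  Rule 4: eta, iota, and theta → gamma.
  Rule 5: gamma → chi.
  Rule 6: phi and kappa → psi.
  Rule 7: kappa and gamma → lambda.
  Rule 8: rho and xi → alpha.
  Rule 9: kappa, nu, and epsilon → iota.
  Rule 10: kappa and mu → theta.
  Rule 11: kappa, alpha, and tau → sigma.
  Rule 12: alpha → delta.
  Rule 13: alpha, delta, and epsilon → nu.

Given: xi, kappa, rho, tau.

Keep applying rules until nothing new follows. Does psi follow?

psi would need phi and kappa (Rule 6), but phi is never established.

No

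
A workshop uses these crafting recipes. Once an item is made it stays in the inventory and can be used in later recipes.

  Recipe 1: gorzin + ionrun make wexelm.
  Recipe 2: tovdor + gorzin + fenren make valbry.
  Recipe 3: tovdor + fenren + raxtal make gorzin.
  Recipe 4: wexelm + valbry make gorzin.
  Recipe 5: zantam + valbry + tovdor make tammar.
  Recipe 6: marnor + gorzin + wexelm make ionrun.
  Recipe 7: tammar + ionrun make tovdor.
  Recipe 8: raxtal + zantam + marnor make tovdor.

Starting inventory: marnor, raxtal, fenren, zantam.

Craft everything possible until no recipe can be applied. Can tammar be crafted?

Using Recipe 8, raxtal, zantam, and marnor make tovdor.
Using Recipe 3, tovdor, fenren, and raxtal make gorzin.
tovdor + gorzin + fenren → valbry (Recipe 2).
zantam + valbry + tovdor → tammar (Recipe 5).

Yes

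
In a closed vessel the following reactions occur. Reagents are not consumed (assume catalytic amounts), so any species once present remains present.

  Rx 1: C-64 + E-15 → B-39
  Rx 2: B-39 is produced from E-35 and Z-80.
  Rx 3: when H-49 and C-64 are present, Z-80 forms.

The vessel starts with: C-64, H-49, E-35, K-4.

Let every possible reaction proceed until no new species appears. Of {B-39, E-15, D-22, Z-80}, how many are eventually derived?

H-49 and C-64 present → Z-80 forms (Rx 3).
E-35 and Z-80 present → B-39 forms (Rx 2).
B-39: reached.
No rule produces E-15, and it is not given.
No rule produces D-22, and it is not given.
Z-80: reached.
Reached: B-39 and Z-80 — 2 of the 4.

2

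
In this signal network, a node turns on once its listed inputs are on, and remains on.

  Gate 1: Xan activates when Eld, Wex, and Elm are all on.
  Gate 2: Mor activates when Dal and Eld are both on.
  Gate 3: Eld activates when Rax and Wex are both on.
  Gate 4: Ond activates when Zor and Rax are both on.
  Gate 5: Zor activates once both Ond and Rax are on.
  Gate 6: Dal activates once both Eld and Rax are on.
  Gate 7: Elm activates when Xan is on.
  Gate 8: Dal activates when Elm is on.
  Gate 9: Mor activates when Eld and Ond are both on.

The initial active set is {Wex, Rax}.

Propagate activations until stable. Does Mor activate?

Rax and Wex are on, so Eld activates (Gate 3).
Eld and Rax are on, so Dal activates (Gate 6).
Dal and Eld are on, so Mor activates (Gate 2).

Yes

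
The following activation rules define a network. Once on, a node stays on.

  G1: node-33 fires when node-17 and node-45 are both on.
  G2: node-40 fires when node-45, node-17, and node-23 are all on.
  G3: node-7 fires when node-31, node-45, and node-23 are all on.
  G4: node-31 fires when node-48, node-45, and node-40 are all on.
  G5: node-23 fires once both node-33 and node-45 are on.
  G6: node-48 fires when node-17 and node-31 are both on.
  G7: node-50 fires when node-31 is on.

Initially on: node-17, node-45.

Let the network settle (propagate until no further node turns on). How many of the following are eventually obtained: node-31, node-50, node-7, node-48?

0

node-31 would need node-48, node-45, and node-40 (G4), but node-48 never turns on.
node-50 would need node-31 (G7), but node-31 never turns on.
node-7 would need node-31, node-45, and node-23 (G3), but node-31 never turns on.
node-48 would need node-17 and node-31 (G6), but node-31 never turns on.
None of the 4 are reached.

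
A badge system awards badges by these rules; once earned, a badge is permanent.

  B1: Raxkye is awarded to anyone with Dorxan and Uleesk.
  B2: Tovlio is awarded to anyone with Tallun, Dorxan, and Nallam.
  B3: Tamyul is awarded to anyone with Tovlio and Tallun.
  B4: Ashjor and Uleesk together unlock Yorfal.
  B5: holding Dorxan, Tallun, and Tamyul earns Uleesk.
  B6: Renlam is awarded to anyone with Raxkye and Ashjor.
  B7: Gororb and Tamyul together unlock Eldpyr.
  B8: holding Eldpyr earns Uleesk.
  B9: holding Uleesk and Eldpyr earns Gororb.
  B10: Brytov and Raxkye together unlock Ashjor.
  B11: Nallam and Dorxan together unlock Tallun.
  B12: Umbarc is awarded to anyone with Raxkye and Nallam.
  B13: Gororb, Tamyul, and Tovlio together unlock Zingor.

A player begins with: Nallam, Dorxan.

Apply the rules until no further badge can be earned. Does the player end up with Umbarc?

Yes

With Nallam and Dorxan, Tallun is earned (B11).
With Tallun, Dorxan, and Nallam, Tovlio is earned (B2).
With Tovlio and Tallun, Tamyul is earned (B3).
With Dorxan, Tallun, and Tamyul, Uleesk is earned (B5).
With Dorxan and Uleesk, Raxkye is earned (B1).
With Raxkye and Nallam, Umbarc is earned (B12).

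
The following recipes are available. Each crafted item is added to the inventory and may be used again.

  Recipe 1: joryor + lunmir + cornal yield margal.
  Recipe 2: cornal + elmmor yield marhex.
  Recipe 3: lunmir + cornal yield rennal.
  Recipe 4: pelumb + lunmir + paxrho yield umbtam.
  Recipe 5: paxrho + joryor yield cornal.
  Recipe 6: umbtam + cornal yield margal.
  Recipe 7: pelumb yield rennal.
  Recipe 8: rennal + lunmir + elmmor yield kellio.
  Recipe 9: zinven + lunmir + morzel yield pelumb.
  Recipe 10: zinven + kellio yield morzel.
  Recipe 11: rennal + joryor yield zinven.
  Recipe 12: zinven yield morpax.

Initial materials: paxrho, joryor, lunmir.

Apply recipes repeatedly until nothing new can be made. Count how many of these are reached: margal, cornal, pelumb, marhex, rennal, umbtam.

3

Using Recipe 5, paxrho and joryor make cornal.
joryor + lunmir + cornal → margal (Recipe 1).
Using Recipe 3, lunmir and cornal make rennal.
margal: reached.
cornal: reached.
pelumb would need zinven, lunmir, and morzel (Recipe 9), but morzel is never obtained.
marhex would need cornal and elmmor (Recipe 2), but elmmor is never obtained.
rennal: reached.
umbtam would need pelumb, lunmir, and paxrho (Recipe 4), but pelumb is never obtained.
Reached: margal, cornal, and rennal — 3 of the 6.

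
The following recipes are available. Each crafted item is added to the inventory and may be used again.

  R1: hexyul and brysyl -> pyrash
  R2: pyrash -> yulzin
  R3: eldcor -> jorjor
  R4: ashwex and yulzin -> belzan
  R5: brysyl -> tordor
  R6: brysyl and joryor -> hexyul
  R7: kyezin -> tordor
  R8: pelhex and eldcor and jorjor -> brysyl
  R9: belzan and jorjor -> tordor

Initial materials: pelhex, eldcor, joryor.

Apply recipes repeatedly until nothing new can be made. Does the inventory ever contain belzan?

No

belzan would need ashwex and yulzin (R4), but ashwex is never obtained.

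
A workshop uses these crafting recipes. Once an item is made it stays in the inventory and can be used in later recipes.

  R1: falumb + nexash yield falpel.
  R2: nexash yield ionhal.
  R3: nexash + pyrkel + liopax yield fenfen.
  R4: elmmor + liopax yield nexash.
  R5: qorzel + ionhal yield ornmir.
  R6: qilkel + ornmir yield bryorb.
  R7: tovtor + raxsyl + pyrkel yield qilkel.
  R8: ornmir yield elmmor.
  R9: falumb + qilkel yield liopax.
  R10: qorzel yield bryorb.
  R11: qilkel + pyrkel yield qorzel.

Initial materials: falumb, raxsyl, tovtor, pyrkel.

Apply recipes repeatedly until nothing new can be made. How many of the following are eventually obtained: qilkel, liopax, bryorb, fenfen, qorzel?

Using R7, tovtor, raxsyl, and pyrkel make qilkel.
Using R11, qilkel and pyrkel make qorzel.
falumb + qilkel → liopax (R9).
Using R10, qorzel makes bryorb.
qilkel: reached.
liopax: reached.
bryorb: reached.
fenfen would need nexash, pyrkel, and liopax (R3), but nexash is never obtained.
qorzel: reached.
Reached: qilkel, liopax, bryorb, and qorzel — 4 of the 5.

4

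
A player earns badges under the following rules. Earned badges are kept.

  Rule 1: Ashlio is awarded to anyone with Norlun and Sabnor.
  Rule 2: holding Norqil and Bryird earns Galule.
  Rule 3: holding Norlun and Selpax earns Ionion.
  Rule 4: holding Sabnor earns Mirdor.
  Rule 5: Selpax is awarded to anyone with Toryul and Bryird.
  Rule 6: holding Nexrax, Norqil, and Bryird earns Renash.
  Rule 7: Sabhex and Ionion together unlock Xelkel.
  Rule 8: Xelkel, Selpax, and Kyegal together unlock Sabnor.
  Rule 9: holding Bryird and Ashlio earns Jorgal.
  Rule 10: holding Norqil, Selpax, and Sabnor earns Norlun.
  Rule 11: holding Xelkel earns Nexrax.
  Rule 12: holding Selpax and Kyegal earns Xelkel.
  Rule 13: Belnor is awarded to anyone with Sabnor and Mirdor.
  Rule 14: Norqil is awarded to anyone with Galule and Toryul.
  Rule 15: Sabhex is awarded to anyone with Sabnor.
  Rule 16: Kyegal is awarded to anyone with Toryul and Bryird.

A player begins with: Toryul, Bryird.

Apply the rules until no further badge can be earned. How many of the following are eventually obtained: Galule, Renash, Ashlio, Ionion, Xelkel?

With Toryul and Bryird, Selpax is earned (Rule 5).
With Toryul and Bryird, Kyegal is earned (Rule 16).
With Selpax and Kyegal, Xelkel is earned (Rule 12).
Galule would need Norqil and Bryird (Rule 2), but Norqil is never earned.
Renash would need Nexrax, Norqil, and Bryird (Rule 6), but Norqil is never earned.
Ashlio would need Norlun and Sabnor (Rule 1), but Norlun is never earned.
Ionion would need Norlun and Selpax (Rule 3), but Norlun is never earned.
Xelkel: reached.
Reached: Xelkel — 1 of the 5.

1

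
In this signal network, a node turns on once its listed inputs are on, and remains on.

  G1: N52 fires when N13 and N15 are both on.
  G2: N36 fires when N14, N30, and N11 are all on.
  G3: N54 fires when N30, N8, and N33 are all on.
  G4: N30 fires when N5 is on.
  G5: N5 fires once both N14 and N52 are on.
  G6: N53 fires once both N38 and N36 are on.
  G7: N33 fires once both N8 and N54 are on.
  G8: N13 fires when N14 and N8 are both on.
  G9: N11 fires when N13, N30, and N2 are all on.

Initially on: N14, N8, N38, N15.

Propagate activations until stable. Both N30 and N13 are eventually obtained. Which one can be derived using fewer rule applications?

N13

N13: G8: N14 and N8 on → N13 on. [1 rule application]
N30: N14 and N8 are on, so N13 fires (G8). N13 and N15 are on, so N52 fires (G1). N14 and N52 are on, so N5 fires (G5). G4: N5 on → N30 on. [4 rule applications]
N13 needs fewer.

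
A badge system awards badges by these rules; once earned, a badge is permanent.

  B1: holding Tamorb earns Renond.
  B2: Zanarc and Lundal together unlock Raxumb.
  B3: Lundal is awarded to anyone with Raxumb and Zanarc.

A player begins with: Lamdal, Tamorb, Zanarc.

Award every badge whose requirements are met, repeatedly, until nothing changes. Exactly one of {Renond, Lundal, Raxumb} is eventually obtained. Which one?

With Tamorb, Renond is earned (B1).
Raxumb would need Zanarc and Lundal (B2), but Lundal is never earned. Lundal would need Raxumb and Zanarc (B3), but Raxumb is never earned.

Renond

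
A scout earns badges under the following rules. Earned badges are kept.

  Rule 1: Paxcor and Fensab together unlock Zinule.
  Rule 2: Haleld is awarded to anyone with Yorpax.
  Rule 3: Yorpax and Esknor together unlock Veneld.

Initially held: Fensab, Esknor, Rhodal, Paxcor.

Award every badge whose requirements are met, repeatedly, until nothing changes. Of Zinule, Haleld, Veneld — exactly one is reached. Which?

Zinule

With Paxcor and Fensab, Zinule is earned (Rule 1).
Veneld would need Yorpax and Esknor (Rule 3), but Yorpax is never earned. Haleld would need Yorpax (Rule 2), but Yorpax is never earned.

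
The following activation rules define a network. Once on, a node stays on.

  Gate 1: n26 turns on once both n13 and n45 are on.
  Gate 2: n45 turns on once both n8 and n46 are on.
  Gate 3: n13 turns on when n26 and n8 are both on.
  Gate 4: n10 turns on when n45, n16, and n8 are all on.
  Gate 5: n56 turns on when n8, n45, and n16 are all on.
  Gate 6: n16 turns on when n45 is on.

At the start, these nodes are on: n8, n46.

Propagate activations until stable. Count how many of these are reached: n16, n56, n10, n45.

Gate 2: n8 and n46 on → n45 on.
Gate 6: n45 on → n16 on.
n45, n16, and n8 are on, so n10 turns on (Gate 4).
Gate 5: n8, n45, and n16 on → n56 on.
n16: reached.
n56: reached.
n10: reached.
n45: reached.
All 4 are reached.

4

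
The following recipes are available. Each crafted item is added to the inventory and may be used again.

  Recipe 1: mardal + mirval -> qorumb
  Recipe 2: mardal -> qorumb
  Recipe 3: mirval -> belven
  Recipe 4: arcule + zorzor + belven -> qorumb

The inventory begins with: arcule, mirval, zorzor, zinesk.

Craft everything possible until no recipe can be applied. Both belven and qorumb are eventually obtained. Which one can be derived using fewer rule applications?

belven: Using Recipe 3, mirval makes belven. [1 rule application]
qorumb: mirval -> belven (Recipe 3). Using Recipe 4, arcule, zorzor, and belven make qorumb. [2 rule applications]
belven needs fewer.

belven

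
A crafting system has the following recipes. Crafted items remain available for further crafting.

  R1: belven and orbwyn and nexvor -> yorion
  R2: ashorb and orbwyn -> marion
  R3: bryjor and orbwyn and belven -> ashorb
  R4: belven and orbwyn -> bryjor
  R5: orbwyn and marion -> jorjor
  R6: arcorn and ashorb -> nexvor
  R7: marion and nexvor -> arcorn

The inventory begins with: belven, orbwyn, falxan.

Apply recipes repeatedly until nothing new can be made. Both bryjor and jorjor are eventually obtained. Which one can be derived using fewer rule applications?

bryjor

bryjor: belven and orbwyn -> bryjor (R4). [1 rule application]
jorjor: Using R4, belven and orbwyn make bryjor. Using R3, bryjor, orbwyn, and belven make ashorb. Using R2, ashorb and orbwyn make marion. Using R5, orbwyn and marion make jorjor. [4 rule applications]
bryjor needs fewer.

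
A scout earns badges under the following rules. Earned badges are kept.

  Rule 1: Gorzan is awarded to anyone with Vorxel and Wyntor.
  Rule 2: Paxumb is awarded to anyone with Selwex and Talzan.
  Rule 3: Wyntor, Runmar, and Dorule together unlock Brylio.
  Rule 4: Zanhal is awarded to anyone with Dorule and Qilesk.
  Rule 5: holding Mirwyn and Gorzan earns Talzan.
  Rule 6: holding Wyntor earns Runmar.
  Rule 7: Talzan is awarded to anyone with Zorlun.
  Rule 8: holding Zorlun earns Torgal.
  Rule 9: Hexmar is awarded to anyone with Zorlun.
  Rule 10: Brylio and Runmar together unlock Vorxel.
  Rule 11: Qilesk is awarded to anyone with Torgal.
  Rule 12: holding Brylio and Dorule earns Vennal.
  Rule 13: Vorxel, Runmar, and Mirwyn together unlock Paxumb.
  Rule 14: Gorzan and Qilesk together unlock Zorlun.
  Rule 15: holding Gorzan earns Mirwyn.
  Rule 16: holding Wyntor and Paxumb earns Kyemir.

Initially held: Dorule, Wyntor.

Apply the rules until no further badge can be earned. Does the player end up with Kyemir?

Yes

With Wyntor, Runmar is earned (Rule 6).
With Wyntor, Runmar, and Dorule, Brylio is earned (Rule 3).
With Brylio and Runmar, Vorxel is earned (Rule 10).
With Vorxel and Wyntor, Gorzan is earned (Rule 1).
With Gorzan, Mirwyn is earned (Rule 15).
With Vorxel, Runmar, and Mirwyn, Paxumb is earned (Rule 13).
With Wyntor and Paxumb, Kyemir is earned (Rule 16).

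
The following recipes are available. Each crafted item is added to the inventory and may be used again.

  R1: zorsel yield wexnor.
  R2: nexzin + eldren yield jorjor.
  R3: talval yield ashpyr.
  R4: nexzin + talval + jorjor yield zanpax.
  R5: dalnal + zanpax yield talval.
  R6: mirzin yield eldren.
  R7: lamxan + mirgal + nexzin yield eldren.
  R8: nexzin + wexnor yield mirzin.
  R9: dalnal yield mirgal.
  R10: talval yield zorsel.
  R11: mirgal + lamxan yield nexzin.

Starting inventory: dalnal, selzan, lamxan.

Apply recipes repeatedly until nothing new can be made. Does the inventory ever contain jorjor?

dalnal → mirgal (R9).
Using R11, mirgal and lamxan make nexzin.
Using R7, lamxan, mirgal, and nexzin make eldren.
nexzin + eldren → jorjor (R2).

Yes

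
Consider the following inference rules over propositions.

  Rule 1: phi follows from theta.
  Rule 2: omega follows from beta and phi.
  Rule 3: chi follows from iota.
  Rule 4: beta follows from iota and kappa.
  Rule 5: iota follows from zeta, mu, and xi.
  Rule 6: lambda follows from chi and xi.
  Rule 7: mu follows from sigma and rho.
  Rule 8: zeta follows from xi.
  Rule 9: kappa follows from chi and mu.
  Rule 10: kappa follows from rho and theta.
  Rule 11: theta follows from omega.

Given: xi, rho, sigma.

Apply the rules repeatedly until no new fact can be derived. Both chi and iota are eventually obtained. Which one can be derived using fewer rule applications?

iota: sigma and rho hold, so mu follows (Rule 7). From xi, Rule 8 gives zeta. From zeta, mu, and xi, Rule 5 gives iota. [3 rule applications]
chi: From sigma and rho, Rule 7 gives mu. From xi, Rule 8 gives zeta. zeta, mu, and xi hold, so iota follows (Rule 5). From iota, Rule 3 gives chi. [4 rule applications]
iota needs fewer.

iota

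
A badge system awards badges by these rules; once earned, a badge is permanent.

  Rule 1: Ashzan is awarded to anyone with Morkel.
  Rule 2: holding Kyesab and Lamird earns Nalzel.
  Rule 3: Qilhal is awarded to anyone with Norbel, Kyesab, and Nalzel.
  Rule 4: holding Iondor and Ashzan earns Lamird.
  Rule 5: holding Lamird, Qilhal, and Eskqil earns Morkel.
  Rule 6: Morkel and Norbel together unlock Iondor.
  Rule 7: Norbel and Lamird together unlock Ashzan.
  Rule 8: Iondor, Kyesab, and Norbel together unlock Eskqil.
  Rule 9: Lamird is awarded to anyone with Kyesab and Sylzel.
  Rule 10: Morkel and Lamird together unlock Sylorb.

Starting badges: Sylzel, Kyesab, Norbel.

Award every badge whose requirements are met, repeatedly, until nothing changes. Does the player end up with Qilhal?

With Kyesab and Sylzel, Lamird is earned (Rule 9).
With Kyesab and Lamird, Nalzel is earned (Rule 2).
With Norbel, Kyesab, and Nalzel, Qilhal is earned (Rule 3).

Yes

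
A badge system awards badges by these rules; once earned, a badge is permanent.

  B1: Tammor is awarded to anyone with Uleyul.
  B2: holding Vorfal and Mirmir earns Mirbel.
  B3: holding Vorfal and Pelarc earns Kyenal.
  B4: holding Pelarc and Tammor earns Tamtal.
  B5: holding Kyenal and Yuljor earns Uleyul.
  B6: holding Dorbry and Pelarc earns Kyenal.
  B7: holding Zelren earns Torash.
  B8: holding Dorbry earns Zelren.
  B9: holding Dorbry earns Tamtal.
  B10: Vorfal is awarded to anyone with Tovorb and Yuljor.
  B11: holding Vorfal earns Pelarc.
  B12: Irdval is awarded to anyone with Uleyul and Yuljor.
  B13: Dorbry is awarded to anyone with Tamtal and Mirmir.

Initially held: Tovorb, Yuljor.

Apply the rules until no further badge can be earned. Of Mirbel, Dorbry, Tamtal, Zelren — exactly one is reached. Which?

Tamtal

With Tovorb and Yuljor, Vorfal is earned (B10).
With Vorfal, Pelarc is earned (B11).
With Vorfal and Pelarc, Kyenal is earned (B3).
With Kyenal and Yuljor, Uleyul is earned (B5).
With Uleyul, Tammor is earned (B1).
With Pelarc and Tammor, Tamtal is earned (B4).
Mirbel would need Vorfal and Mirmir (B2), but Mirmir is never earned. Zelren would need Dorbry (B8), but Dorbry is never earned. Dorbry would need Tamtal and Mirmir (B13), but Mirmir is never earned.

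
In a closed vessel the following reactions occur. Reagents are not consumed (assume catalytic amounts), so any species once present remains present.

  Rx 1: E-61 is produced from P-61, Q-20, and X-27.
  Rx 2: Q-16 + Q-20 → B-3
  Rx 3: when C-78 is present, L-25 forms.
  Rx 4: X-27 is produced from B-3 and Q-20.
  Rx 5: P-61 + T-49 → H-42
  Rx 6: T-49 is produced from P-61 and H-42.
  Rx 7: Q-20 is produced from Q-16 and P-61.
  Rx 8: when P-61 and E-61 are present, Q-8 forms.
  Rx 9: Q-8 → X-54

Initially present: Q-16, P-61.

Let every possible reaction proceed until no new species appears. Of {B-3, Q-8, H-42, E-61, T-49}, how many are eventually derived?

Q-16 and P-61 present → Q-20 forms (Rx 7).
Q-16 and Q-20 present → B-3 forms (Rx 2).
B-3 and Q-20 present → X-27 forms (Rx 4).
P-61, Q-20, and X-27 present → E-61 forms (Rx 1).
P-61 and E-61 present → Q-8 forms (Rx 8).
B-3: reached.
Q-8: reached.
H-42 would need P-61 and T-49 (Rx 5), but T-49 never forms.
E-61: reached.
T-49 would need P-61 and H-42 (Rx 6), but H-42 never forms.
Reached: B-3, Q-8, and E-61 — 3 of the 5.

3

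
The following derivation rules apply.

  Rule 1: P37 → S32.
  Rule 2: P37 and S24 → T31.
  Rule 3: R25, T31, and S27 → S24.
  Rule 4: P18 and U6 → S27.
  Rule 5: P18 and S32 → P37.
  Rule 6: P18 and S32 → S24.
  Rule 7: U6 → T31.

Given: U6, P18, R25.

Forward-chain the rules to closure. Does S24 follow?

From U6, Rule 7 gives T31.
P18 and U6 hold, so S27 follows (Rule 4).
R25, T31, and S27 hold, so S24 follows (Rule 3).

Yes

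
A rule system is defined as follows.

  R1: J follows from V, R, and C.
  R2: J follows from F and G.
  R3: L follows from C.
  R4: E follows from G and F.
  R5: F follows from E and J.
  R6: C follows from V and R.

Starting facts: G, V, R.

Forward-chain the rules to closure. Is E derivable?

No

E would need G and F (R4), but F is never established.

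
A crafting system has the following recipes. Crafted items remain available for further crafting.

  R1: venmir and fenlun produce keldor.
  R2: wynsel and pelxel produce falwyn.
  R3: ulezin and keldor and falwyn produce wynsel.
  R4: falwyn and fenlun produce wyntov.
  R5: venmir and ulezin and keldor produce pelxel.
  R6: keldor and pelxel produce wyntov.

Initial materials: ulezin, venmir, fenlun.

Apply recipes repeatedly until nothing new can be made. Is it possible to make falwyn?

falwyn would need wynsel and pelxel (R2), but wynsel is never obtained.

No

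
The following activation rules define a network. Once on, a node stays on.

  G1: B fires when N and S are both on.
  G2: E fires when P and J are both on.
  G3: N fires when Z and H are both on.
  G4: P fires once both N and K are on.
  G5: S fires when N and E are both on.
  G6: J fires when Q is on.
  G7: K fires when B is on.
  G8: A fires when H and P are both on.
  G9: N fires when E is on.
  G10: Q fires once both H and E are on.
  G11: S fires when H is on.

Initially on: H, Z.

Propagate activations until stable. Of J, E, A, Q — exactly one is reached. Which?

G3: Z and H on → N on.
G11: H on → S on.
G1: N and S on → B on.
G7: B on → K on.
N and K are on, so P fires (G4).
H and P are on, so A fires (G8).
J would need Q (G6), but Q never turns on. Q would need H and E (G10), but E never turns on. E would need P and J (G2), but J never turns on.

A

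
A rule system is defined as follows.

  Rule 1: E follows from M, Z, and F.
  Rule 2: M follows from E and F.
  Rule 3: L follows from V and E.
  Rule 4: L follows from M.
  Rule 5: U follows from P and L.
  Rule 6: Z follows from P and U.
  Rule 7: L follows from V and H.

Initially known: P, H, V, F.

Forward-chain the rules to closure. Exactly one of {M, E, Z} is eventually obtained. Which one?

Z

V and H hold, so L follows (Rule 7).
From P and L, Rule 5 gives U.
P and U hold, so Z follows (Rule 6).
M would need E and F (Rule 2), but E is never established. E would need M, Z, and F (Rule 1), but M is never established.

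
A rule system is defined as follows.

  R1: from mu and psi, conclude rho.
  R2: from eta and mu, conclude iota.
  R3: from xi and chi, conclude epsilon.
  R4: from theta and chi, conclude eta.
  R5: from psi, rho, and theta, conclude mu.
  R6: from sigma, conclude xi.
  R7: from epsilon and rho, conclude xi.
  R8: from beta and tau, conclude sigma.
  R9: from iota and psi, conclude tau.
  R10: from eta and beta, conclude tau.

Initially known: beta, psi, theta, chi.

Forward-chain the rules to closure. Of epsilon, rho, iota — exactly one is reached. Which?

epsilon

From theta and chi, R4 gives eta.
From eta and beta, R10 gives tau.
From beta and tau, R8 gives sigma.
From sigma, R6 gives xi.
xi and chi hold, so epsilon follows (R3).
iota would need eta and mu (R2), but mu is never established. rho would need mu and psi (R1), but mu is never established.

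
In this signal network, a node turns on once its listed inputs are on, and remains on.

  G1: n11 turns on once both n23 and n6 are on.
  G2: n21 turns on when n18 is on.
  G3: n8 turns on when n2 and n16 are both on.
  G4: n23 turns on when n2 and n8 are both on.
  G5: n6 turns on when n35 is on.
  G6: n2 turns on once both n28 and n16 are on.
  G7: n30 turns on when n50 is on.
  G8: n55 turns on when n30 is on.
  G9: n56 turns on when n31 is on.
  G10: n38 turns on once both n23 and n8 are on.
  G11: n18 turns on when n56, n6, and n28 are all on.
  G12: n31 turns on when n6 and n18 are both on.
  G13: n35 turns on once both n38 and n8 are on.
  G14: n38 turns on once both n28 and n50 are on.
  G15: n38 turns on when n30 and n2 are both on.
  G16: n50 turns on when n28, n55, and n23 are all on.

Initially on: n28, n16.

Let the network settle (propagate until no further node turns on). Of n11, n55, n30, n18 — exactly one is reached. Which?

n11

n28 and n16 are on, so n2 turns on (G6).
n2 and n16 are on, so n8 turns on (G3).
n2 and n8 are on, so n23 turns on (G4).
G10: n23 and n8 on → n38 on.
G13: n38 and n8 on → n35 on.
n35 is on, so n6 turns on (G5).
G1: n23 and n6 on → n11 on.
n30 would need n50 (G7), but n50 never turns on. n55 would need n30 (G8), but n30 never turns on. n18 would need n56, n6, and n28 (G11), but n56 never turns on.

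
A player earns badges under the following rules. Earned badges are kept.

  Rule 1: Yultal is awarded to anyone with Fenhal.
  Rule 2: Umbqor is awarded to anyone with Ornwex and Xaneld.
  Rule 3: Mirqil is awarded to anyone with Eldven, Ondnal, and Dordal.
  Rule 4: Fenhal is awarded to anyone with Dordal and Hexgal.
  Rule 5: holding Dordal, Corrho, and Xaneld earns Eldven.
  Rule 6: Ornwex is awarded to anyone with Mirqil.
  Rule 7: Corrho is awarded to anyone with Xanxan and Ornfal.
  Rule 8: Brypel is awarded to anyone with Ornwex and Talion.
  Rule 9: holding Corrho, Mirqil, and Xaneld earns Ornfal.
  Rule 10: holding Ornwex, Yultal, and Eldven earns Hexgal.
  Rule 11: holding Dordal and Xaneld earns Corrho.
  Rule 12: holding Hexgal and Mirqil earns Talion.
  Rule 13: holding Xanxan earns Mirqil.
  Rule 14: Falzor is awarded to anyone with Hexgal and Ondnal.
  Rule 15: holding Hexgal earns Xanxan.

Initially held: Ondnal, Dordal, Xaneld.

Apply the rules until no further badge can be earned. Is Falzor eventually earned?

Falzor would need Hexgal and Ondnal (Rule 14), but Hexgal is never earned.

No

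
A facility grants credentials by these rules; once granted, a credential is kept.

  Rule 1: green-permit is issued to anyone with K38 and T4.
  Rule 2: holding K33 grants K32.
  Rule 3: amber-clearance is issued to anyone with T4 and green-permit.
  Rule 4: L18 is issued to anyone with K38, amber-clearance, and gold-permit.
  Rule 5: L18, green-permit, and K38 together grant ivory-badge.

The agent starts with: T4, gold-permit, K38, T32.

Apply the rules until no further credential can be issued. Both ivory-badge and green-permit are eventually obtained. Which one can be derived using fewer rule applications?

green-permit

green-permit: Holding K38 and T4 grants green-permit (Rule 1). [1 rule application]
ivory-badge: Holding K38 and T4 grants green-permit (Rule 1). Holding T4 and green-permit grants amber-clearance (Rule 3). Holding K38, amber-clearance, and gold-permit grants L18 (Rule 4). Holding L18, green-permit, and K38 grants ivory-badge (Rule 5). [4 rule applications]
green-permit needs fewer.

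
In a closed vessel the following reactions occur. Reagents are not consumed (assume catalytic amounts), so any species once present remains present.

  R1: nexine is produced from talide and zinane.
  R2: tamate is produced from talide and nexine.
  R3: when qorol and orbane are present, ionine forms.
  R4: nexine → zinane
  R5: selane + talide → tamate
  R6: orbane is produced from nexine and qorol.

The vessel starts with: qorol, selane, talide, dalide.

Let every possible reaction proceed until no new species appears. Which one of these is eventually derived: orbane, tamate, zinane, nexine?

selane and talide present → tamate forms (R5).
zinane would need nexine (R4), but nexine never forms. nexine would need talide and zinane (R1), but zinane never forms. orbane would need nexine and qorol (R6), but nexine never forms.

tamate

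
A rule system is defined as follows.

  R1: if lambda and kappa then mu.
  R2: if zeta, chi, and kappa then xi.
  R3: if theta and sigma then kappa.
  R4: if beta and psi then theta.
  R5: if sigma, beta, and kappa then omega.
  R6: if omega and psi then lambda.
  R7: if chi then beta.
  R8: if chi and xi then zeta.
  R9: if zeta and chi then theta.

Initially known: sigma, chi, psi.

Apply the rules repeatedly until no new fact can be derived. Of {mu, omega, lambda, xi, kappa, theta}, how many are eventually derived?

5

From chi, R7 gives beta.
beta and psi hold, so theta follows (R4).
theta and sigma hold, so kappa follows (R3).
From sigma, beta, and kappa, R5 gives omega.
From omega and psi, R6 gives lambda.
lambda and kappa hold, so mu follows (R1).
mu: reached.
omega: reached.
lambda: reached.
xi would need zeta, chi, and kappa (R2), but zeta is never established.
kappa: reached.
theta: reached.
Reached: mu, omega, lambda, kappa, and theta — 5 of the 6.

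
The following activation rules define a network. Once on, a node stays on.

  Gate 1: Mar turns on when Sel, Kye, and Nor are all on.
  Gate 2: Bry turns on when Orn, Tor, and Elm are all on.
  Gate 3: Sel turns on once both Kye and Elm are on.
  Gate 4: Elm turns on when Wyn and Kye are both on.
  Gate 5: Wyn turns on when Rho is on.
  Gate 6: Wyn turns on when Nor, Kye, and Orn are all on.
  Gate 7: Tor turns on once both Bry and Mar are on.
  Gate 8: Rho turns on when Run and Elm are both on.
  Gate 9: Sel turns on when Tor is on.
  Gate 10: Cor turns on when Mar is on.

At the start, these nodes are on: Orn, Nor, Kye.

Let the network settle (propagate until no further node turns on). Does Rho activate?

No

Rho would need Run and Elm (Gate 8), but Run never turns on.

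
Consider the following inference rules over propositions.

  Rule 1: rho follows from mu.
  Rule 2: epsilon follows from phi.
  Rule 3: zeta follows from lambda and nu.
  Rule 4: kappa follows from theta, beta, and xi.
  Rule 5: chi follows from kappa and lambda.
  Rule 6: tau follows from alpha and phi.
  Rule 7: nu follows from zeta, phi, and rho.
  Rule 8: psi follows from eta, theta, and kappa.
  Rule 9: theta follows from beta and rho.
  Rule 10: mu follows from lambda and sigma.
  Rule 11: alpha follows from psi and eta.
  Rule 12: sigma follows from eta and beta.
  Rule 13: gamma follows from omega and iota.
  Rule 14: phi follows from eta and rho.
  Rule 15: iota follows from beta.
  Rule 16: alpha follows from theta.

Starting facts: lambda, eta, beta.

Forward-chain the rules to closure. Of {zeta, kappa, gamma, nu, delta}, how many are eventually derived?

zeta would need lambda and nu (Rule 3), but nu is never established.
kappa would need theta, beta, and xi (Rule 4), but xi is never established.
gamma would need omega and iota (Rule 13), but omega is never established.
nu would need zeta, phi, and rho (Rule 7), but zeta is never established.
No rule produces delta, and it is not given.
None of the 5 are reached.

0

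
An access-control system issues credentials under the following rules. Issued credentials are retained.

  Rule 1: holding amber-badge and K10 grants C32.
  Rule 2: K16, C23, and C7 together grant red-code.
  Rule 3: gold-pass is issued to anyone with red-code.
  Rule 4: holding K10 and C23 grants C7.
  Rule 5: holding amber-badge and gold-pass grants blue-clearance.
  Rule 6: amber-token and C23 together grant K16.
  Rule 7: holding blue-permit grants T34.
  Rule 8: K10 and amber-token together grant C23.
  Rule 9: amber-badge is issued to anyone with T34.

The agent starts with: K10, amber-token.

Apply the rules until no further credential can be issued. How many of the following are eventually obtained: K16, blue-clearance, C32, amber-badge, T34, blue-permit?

1

Holding K10 and amber-token grants C23 (Rule 8).
Holding amber-token and C23 grants K16 (Rule 6).
K16: reached.
blue-clearance would need amber-badge and gold-pass (Rule 5), but amber-badge is never granted.
C32 would need amber-badge and K10 (Rule 1), but amber-badge is never granted.
amber-badge would need T34 (Rule 9), but T34 is never granted.
T34 would need blue-permit (Rule 7), but blue-permit is never granted.
No rule produces blue-permit, and it is not given.
Reached: K16 — 1 of the 6.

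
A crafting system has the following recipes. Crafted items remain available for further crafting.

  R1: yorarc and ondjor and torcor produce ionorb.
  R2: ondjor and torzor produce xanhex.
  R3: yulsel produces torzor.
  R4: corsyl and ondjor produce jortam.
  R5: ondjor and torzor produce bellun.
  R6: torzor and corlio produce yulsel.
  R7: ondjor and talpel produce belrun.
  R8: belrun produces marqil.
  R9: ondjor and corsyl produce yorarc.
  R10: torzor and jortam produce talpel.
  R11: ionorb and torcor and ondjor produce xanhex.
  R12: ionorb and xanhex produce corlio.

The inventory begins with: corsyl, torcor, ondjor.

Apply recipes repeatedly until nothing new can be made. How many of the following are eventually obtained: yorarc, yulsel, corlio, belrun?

ondjor and corsyl → yorarc (R9).
Using R1, yorarc, ondjor, and torcor make ionorb.
Using R11, ionorb, torcor, and ondjor make xanhex.
ionorb and xanhex → corlio (R12).
yorarc: reached.
yulsel would need torzor and corlio (R6), but torzor is never obtained.
corlio: reached.
belrun would need ondjor and talpel (R7), but talpel is never obtained.
Reached: yorarc and corlio — 2 of the 4.

2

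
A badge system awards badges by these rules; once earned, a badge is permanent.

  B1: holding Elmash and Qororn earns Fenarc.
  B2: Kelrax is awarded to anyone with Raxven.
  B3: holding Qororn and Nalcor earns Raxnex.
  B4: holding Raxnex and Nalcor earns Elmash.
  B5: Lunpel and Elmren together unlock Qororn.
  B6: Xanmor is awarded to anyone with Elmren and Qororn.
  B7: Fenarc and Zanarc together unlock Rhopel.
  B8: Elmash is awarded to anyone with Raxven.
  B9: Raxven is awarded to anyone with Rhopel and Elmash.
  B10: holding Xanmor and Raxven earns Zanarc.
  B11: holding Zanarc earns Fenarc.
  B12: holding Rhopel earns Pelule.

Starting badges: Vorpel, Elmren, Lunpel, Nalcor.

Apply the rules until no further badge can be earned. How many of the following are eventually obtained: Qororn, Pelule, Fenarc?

With Lunpel and Elmren, Qororn is earned (B5).
With Qororn and Nalcor, Raxnex is earned (B3).
With Raxnex and Nalcor, Elmash is earned (B4).
With Elmash and Qororn, Fenarc is earned (B1).
Qororn: reached.
Pelule would need Rhopel (B12), but Rhopel is never earned.
Fenarc: reached.
Reached: Qororn and Fenarc — 2 of the 3.

2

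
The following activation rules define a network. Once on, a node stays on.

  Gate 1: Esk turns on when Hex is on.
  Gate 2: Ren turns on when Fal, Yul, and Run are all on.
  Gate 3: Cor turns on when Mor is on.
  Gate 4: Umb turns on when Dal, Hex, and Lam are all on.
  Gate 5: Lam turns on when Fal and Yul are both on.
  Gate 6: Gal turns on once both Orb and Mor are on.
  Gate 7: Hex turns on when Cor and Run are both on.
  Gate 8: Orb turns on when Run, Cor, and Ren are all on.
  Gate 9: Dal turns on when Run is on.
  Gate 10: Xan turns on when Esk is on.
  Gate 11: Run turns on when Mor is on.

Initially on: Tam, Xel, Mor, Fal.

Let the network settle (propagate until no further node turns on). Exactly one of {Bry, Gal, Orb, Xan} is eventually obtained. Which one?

Gate 11: Mor on → Run on.
Mor is on, so Cor turns on (Gate 3).
Gate 7: Cor and Run on → Hex on.
Gate 1: Hex on → Esk on.
Esk is on, so Xan turns on (Gate 10).
Orb would need Run, Cor, and Ren (Gate 8), but Ren never turns on. Gal would need Orb and Mor (Gate 6), but Orb never turns on. No rule produces Bry, and it is not given.

Xan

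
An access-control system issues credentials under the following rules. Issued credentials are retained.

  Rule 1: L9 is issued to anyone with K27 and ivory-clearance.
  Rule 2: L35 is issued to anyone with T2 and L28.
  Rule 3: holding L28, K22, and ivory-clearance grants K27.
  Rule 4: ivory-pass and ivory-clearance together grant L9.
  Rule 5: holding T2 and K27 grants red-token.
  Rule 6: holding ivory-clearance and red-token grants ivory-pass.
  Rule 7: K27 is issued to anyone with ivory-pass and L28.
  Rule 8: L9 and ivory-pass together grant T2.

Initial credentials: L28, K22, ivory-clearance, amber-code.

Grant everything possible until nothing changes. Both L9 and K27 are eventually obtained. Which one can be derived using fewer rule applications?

K27: Holding L28, K22, and ivory-clearance grants K27 (Rule 3). [1 rule application]
L9: Holding L28, K22, and ivory-clearance grants K27 (Rule 3). Holding K27 and ivory-clearance grants L9 (Rule 1). [2 rule applications]
K27 needs fewer.

K27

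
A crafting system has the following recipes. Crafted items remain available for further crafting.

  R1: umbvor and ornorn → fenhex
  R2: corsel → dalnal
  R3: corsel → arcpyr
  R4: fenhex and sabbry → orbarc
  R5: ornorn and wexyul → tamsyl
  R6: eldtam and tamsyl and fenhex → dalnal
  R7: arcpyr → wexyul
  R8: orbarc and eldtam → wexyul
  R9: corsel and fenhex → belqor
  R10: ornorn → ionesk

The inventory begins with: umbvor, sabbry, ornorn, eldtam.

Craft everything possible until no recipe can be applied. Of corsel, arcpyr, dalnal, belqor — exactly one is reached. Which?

dalnal

umbvor and ornorn → fenhex (R1).
fenhex and sabbry → orbarc (R4).
orbarc and eldtam → wexyul (R8).
ornorn and wexyul → tamsyl (R5).
Using R6, eldtam, tamsyl, and fenhex make dalnal.
arcpyr would need corsel (R3), but corsel is never obtained. No rule produces corsel, and it is not given. belqor would need corsel and fenhex (R9), but corsel is never obtained.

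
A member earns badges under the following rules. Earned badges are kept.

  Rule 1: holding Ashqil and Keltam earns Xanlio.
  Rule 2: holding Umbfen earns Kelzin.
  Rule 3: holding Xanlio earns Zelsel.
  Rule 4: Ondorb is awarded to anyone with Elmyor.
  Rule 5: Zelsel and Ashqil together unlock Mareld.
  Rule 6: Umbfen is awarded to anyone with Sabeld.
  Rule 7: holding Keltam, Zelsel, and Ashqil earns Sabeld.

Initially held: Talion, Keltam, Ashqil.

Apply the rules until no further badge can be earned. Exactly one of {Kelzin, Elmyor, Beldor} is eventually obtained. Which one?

With Ashqil and Keltam, Xanlio is earned (Rule 1).
With Xanlio, Zelsel is earned (Rule 3).
With Keltam, Zelsel, and Ashqil, Sabeld is earned (Rule 7).
With Sabeld, Umbfen is earned (Rule 6).
With Umbfen, Kelzin is earned (Rule 2).
No rule produces Beldor, and it is not given. No rule produces Elmyor, and it is not given.

Kelzin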